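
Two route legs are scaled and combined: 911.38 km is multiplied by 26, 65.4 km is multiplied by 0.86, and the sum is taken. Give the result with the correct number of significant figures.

2.4 × 10^4 km

911.38 × 26 = 23695.88 → 2.4 × 10^4 km (2 s.f., last digit at the 10^3 place).
65.4 × 0.86 = 56.244 → 56 km (2 s.f., last digit at the 10^0 place).
Sum: 23752.124 km; keep the coarser place, 10^3.
Result: 2.4 × 10^4 km.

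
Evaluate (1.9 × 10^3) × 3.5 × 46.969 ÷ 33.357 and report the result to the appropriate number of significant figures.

9.4 × 10^3

(1.9 × 10^3) × 3.5 × 46.969 ÷ 33.357 = 9363.66729622…
Multiplication/division keeps the fewest significant figures: 1.9 × 10^3 → 2 s.f., 3.5 → 2 s.f., 46.969 → 5 s.f., 33.357 → 5 s.f.; limit is 2.
Rounded to 2 significant figures: 9.4 × 10^3.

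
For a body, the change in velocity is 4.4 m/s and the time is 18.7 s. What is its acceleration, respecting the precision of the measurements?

acceleration = 4.4 m/s ÷ 18.7 s = 0.235294117647… m/s².
4.4 has 2 significant figures; 18.7 has 3.
Division/multiplication keeps the fewest: 2 significant figures.
Rounded: 0.24 m/s².

0.24 m/s²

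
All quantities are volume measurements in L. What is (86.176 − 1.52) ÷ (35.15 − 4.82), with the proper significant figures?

2.791

86.176 − 1.52 = 84.656, limited to 2 d.p. → 4 s.f.; 35.15 − 4.82 = 30.33, limited to 2 d.p. → 4 s.f.
Carrying full precision, 84.656 ÷ 30.33 = 2.79116386416…; keep min(4, 4) = 4 s.f.
Rounded to 4 significant figures: 2.791.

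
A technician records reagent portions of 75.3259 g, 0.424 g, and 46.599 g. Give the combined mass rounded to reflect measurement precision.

122.349 g

75.3259 g + 0.424 g + 46.599 g = 122.3489 g.
Addition/subtraction keeps the fewest decimal places: 75.3259 → 4 decimal places, 0.424 → 3 decimal places, 46.599 → 3 decimal places; limit is 3.
Rounded to 3 decimal places: 122.349 g.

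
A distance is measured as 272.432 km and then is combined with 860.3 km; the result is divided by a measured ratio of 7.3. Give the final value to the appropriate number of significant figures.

1.6 × 10^2 km

272.432 km + 860.3 km = 1132.732 km; the sum is limited to 1 decimal place (5 s.f.).
Carrying full precision, 1132.732 ÷ 7.3 = 155.168767123… km; 7.3 has 2 s.f., so the result keeps min(5, 2) = 2 s.f.
Rounded to 2 significant figures: 1.6 × 10^2 km.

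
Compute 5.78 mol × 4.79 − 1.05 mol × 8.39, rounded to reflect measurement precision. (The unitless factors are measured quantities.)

18.9 mol

5.78 × 4.79 = 27.6862 → 27.7 mol (3 s.f., last digit at the 10^-1 place).
1.05 × 8.39 = 8.8095 → 8.81 mol (3 s.f., last digit at the 10^-2 place).
Difference: 18.8767 mol; keep the coarser place, 10^-1.
Result: 18.9 mol.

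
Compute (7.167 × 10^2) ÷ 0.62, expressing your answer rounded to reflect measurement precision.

(7.167 × 10^2) ÷ 0.62 = 1155.96774194…
Multiplication/division keeps the fewest significant figures: 7.167 × 10^2 → 4 s.f., 0.62 → 2 s.f.; limit is 2.
Rounded to 2 significant figures: 1.2 × 10^3.

1.2 × 10^3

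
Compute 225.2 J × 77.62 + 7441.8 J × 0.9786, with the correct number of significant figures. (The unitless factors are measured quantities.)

225.2 × 77.62 = 17480.024 → 1.748 × 10^4 J (4 s.f., last digit at the 10^1 place).
7441.8 × 0.9786 = 7282.54548 → 7.283 × 10^3 J (4 s.f., last digit at the 10^0 place).
Sum: 24762.56948 J; keep the coarser place, 10^1.
Result: 2.476 × 10^4 J.

2.476 × 10^4 J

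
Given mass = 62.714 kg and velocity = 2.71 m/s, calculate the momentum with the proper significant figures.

momentum = 62.714 kg × 2.71 m/s = 169.95494 kg·m/s.
62.714 has 5 significant figures; 2.71 has 3.
Division/multiplication keeps the fewest: 3 significant figures.
Rounded: 1.70 × 10^2 kg·m/s.

1.70 × 10^2 kg·m/s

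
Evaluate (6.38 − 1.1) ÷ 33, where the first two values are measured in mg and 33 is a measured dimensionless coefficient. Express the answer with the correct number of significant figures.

6.38 mg − 1.1 mg = 5.28 mg; the difference is limited to 1 decimal place (2 s.f.).
Carrying full precision, 5.28 ÷ 33 = 0.16 mg; 33 has 2 s.f., so the result keeps min(2, 2) = 2 s.f.
Rounded to 2 significant figures: 0.16 mg.

0.16 mg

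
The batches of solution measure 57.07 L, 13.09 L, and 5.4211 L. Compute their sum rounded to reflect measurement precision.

57.07 L + 13.09 L + 5.4211 L = 75.5811 L.
Addition/subtraction keeps the fewest decimal places: 57.07 → 2 decimal places, 13.09 → 2 decimal places, 5.4211 → 4 decimal places; limit is 2.
Rounded to 2 decimal places: 75.58 L.

75.58 L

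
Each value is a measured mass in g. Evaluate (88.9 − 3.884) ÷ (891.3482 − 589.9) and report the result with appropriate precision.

0.282

88.9 − 3.884 = 85.016, limited to 1 d.p. → 3 s.f.; 891.3482 − 589.9 = 301.4482, limited to 1 d.p. → 4 s.f.
Carrying full precision, 85.016 ÷ 301.4482 = 0.28202523684…; keep min(3, 4) = 3 s.f.
Rounded to 3 significant figures: 0.282.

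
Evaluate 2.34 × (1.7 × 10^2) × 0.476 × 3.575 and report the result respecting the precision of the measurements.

2.34 × (1.7 × 10^2) × 0.476 × 3.575 = 676.93626
Multiplication/division keeps the fewest significant figures: 2.34 → 3 s.f., 1.7 × 10^2 → 2 s.f., 0.476 → 3 s.f., 3.575 → 4 s.f.; limit is 2.
Rounded to 2 significant figures: 6.8 × 10^2.

6.8 × 10^2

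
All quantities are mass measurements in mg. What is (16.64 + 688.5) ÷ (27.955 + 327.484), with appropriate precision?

16.64 + 688.5 = 705.14, limited to 1 d.p. → 4 s.f.; 27.955 + 327.484 = 355.439, limited to 3 d.p. → 6 s.f.
Carrying full precision, 705.14 ÷ 355.439 = 1.98385658299…; keep min(4, 6) = 4 s.f.
Rounded to 4 significant figures: 1.984.

1.984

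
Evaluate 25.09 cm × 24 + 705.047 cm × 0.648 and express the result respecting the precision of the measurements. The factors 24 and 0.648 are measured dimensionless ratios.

1.06 × 10^3 cm

25.09 × 24 = 602.16 → 6.0 × 10^2 cm (2 s.f., last digit at the 10^1 place).
705.047 × 0.648 = 456.870456 → 4.57 × 10^2 cm (3 s.f., last digit at the 10^0 place).
Sum: 1059.030456 cm; keep the coarser place, 10^1.
Result: 1.06 × 10^3 cm.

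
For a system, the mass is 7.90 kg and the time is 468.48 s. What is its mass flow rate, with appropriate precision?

0.0169 kg/s

mass flow rate = 7.90 kg ÷ 468.48 s = 0.0168630464481… kg/s.
7.90 has 3 significant figures; 468.48 has 5.
Division/multiplication keeps the fewest: 3 significant figures.
Rounded: 0.0169 kg/s.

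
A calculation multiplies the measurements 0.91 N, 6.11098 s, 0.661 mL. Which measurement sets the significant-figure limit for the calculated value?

0.91 N → 2 s.f.; 6.11098 s → 6 s.f.; 0.661 mL → 3 s.f.
The fewest is 2 significant figures, from 0.91 N.

0.91 N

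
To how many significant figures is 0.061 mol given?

2

0.061: leading zeros are not significant.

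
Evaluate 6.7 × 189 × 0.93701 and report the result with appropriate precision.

1.2 × 10³

6.7 × 189 × 0.93701 = 1186.535763
Multiplication/division keeps the fewest significant figures: 6.7 → 2 s.f., 189 → 3 s.f., 0.93701 → 5 s.f.; limit is 2.
Rounded to 2 significant figures: 1.2 × 10³.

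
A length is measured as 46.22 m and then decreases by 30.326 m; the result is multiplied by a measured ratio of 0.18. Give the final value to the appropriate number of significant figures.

46.22 m − 30.326 m = 15.894 m; the difference is limited to 2 decimal places (4 s.f.).
Carrying full precision, 15.894 × 0.18 = 2.86092 m; 0.18 has 2 s.f., so the result keeps min(4, 2) = 2 s.f.
Rounded to 2 significant figures: 2.9 m.

2.9 m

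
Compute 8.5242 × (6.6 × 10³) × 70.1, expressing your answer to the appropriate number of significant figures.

3.9 × 10⁶

8.5242 × (6.6 × 10³) × 70.1 = 3943806.372
Multiplication/division keeps the fewest significant figures: 8.5242 → 5 s.f., 6.6 × 10³ → 2 s.f., 70.1 → 3 s.f.; limit is 2.
Rounded to 2 significant figures: 3.9 × 10⁶.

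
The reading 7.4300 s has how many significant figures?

7.4300: trailing zeros after a decimal point are significant.

5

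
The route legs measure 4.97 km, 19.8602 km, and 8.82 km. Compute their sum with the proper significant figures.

4.97 km + 19.8602 km + 8.82 km = 33.6502 km.
Addition/subtraction keeps the fewest decimal places: 4.97 → 2 decimal places, 19.8602 → 4 decimal places, 8.82 → 2 decimal places; limit is 2.
Rounded to 2 decimal places: 33.65 km.

33.65 km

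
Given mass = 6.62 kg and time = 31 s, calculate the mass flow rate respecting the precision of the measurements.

0.21 kg/s

mass flow rate = 6.62 kg ÷ 31 s = 0.213548387097… kg/s.
6.62 has 3 significant figures; 31 has 2.
Division/multiplication keeps the fewest: 2 significant figures.
Rounded: 0.21 kg/s.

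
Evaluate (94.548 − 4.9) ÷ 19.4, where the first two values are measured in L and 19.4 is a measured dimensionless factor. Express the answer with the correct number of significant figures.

94.548 L − 4.9 L = 89.648 L; the difference is limited to 1 decimal place (3 s.f.).
Carrying full precision, 89.648 ÷ 19.4 = 4.62103092784… L; 19.4 has 3 s.f., so the result keeps min(3, 3) = 3 s.f.
Rounded to 3 significant figures: 4.62 L.

4.62 L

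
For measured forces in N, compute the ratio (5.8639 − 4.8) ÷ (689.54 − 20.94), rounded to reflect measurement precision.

5.8639 − 4.8 = 1.0639, limited to 1 d.p. → 2 s.f.; 689.54 − 20.94 = 668.60, limited to 2 d.p. → 5 s.f.
Carrying full precision, 1.0639 ÷ 668.60 = 0.00159123541729…; keep min(2, 5) = 2 s.f.
Rounded to 2 significant figures: 0.0016.

0.0016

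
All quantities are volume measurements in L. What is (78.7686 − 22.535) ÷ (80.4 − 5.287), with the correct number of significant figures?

7.49 × 10^-1

78.7686 − 22.535 = 56.2336, limited to 3 d.p. → 5 s.f.; 80.4 − 5.287 = 75.113, limited to 1 d.p. → 3 s.f.
Carrying full precision, 56.2336 ÷ 75.113 = 0.748653362268…; keep min(5, 3) = 3 s.f.
Rounded to 3 significant figures: 7.49 × 10^-1.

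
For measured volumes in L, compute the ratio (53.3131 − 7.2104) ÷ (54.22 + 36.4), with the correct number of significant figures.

0.509

53.3131 − 7.2104 = 46.1027, limited to 4 d.p. → 6 s.f.; 54.22 + 36.4 = 90.62, limited to 1 d.p. → 3 s.f.
Carrying full precision, 46.1027 ÷ 90.62 = 0.508747517104…; keep min(6, 3) = 3 s.f.
Rounded to 3 significant figures: 0.509.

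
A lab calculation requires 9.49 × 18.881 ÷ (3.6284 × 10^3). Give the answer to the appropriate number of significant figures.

9.49 × 18.881 ÷ (3.6284 × 10^3) = 0.0493828381656…
Multiplication/division keeps the fewest significant figures: 9.49 → 3 s.f., 18.881 → 5 s.f., 3.6284 × 10^3 → 5 s.f.; limit is 3.
Rounded to 3 significant figures: 0.0494.

0.0494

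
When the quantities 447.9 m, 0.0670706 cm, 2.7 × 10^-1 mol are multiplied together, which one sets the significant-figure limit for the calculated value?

447.9 m → 4 s.f.; 0.0670706 cm → 6 s.f.; 2.7 × 10^-1 mol → 2 s.f.
The fewest is 2 significant figures, from 2.7 × 10^-1 mol.

2.7 × 10^-1 mol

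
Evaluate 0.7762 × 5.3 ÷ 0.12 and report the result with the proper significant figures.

0.7762 × 5.3 ÷ 0.12 = 34.2821666667…
Multiplication/division keeps the fewest significant figures: 0.7762 → 4 s.f., 5.3 → 2 s.f., 0.12 → 2 s.f.; limit is 2.
Rounded to 2 significant figures: 34.

34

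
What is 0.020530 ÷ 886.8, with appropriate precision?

0.020530 ÷ 886.8 = 0.000023150654037…
Multiplication/division keeps the fewest significant figures: 0.020530 → 5 s.f., 886.8 → 4 s.f.; limit is 4.
Rounded to 4 significant figures: 2.315 × 10⁻⁵.

2.315 × 10⁻⁵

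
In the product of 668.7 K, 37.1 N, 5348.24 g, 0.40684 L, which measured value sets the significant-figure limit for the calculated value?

668.7 K → 4 s.f.; 37.1 N → 3 s.f.; 5348.24 g → 6 s.f.; 0.40684 L → 5 s.f.
The fewest is 3 significant figures, from 37.1 N.

37.1 N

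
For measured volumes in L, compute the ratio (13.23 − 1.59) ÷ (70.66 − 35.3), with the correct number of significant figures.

13.23 − 1.59 = 11.64, limited to 2 d.p. → 4 s.f.; 70.66 − 35.3 = 35.36, limited to 1 d.p. → 3 s.f.
Carrying full precision, 11.64 ÷ 35.36 = 0.329185520362…; keep min(4, 3) = 3 s.f.
Rounded to 3 significant figures: 0.329.

0.329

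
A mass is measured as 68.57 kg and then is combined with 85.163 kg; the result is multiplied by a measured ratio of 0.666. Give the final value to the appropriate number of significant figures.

1.02 × 10^2 kg

68.57 kg + 85.163 kg = 153.733 kg; the sum is limited to 2 decimal places (5 s.f.).
Carrying full precision, 153.733 × 0.666 = 102.386178 kg; 0.666 has 3 s.f., so the result keeps min(5, 3) = 3 s.f.
Rounded to 3 significant figures: 1.02 × 10^2 kg.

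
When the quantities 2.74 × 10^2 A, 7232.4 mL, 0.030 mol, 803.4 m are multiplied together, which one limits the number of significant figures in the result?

0.030 mol

2.74 × 10^2 A → 3 s.f.; 7232.4 mL → 5 s.f.; 0.030 mol → 2 s.f.; 803.4 m → 4 s.f.
The fewest is 2 significant figures, from 0.030 mol.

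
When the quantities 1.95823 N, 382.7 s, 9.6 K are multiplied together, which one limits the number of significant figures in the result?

1.95823 N → 6 s.f.; 382.7 s → 4 s.f.; 9.6 K → 2 s.f.
The fewest is 2 significant figures, from 9.6 K.

9.6 K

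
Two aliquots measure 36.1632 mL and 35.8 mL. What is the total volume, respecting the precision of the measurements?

72.0 mL

36.1632 mL + 35.8 mL = 71.9632 mL.
Addition/subtraction keeps the fewest decimal places: 36.1632 → 4 decimal places, 35.8 → 1 decimal place; limit is 1.
Rounded to 1 decimal place: 72.0 mL.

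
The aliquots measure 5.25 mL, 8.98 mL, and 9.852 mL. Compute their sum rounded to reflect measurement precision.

24.08 mL

5.25 mL + 8.98 mL + 9.852 mL = 24.082 mL.
Addition/subtraction keeps the fewest decimal places: 5.25 → 2 decimal places, 8.98 → 2 decimal places, 9.852 → 3 decimal places; limit is 2.
Rounded to 2 decimal places: 24.08 mL.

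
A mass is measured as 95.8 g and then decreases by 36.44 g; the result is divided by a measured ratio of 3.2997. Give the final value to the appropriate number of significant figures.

95.8 g − 36.44 g = 59.36 g; the difference is limited to 1 decimal place (3 s.f.).
Carrying full precision, 59.36 ÷ 3.2997 = 17.9895141983… g; 3.2997 has 5 s.f., so the result keeps min(3, 5) = 3 s.f.
Rounded to 3 significant figures: 18.0 g.

18.0 g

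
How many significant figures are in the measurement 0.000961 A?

0.000961: leading zeros are not significant.

3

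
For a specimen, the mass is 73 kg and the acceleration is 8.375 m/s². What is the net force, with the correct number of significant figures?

net force = 73 kg × 8.375 m/s² = 611.375 N.
73 has 2 significant figures; 8.375 has 4.
Division/multiplication keeps the fewest: 2 significant figures.
Rounded: 6.1 × 10^2 N.

6.1 × 10^2 N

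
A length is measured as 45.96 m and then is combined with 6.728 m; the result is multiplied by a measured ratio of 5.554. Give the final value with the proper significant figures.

45.96 m + 6.728 m = 52.688 m; the sum is limited to 2 decimal places (4 s.f.).
Carrying full precision, 52.688 × 5.554 = 292.629152 m; 5.554 has 4 s.f., so the result keeps min(4, 4) = 4 s.f.
Rounded to 4 significant figures: 292.6 m.

292.6 m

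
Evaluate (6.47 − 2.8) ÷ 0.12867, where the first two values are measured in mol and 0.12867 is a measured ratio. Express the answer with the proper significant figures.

6.47 mol − 2.8 mol = 3.67 mol; the difference is limited to 1 decimal place (2 s.f.).
Carrying full precision, 3.67 ÷ 0.12867 = 28.5225771353… mol; 0.12867 has 5 s.f., so the result keeps min(2, 5) = 2 s.f.
Rounded to 2 significant figures: 29 mol.

29 mol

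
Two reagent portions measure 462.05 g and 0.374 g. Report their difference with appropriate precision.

462.05 g − 0.374 g = 461.676 g.
Addition/subtraction keeps the fewest decimal places: 462.05 → 2 decimal places, 0.374 → 3 decimal places; limit is 2.
Rounded to 2 decimal places: 461.68 g.

461.68 g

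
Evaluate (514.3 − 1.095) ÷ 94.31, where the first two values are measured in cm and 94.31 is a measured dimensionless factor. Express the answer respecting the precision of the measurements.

514.3 cm − 1.095 cm = 513.205 cm; the difference is limited to 1 decimal place (4 s.f.).
Carrying full precision, 513.205 ÷ 94.31 = 5.44168168805… cm; 94.31 has 4 s.f., so the result keeps min(4, 4) = 4 s.f.
Rounded to 4 significant figures: 5.442 cm.

5.442 cm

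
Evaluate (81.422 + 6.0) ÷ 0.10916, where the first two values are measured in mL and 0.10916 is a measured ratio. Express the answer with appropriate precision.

801 mL

81.422 mL + 6.0 mL = 87.422 mL; the sum is limited to 1 decimal place (3 s.f.).
Carrying full precision, 87.422 ÷ 0.10916 = 800.86112129… mL; 0.10916 has 5 s.f., so the result keeps min(3, 5) = 3 s.f.
Rounded to 3 significant figures: 801 mL.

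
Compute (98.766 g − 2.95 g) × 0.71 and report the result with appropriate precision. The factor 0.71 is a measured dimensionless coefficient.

98.766 g − 2.95 g = 95.816 g; the difference is limited to 2 decimal places (4 s.f.).
Carrying full precision, 95.816 × 0.71 = 68.02936 g; 0.71 has 2 s.f., so the result keeps min(4, 2) = 2 s.f.
Rounded to 2 significant figures: 68 g.

68 g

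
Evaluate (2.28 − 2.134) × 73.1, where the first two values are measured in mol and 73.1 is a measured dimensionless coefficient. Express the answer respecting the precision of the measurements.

2.28 mol − 2.134 mol = 0.146 mol; the difference is limited to 2 decimal places (2 s.f.).
Carrying full precision, 0.146 × 73.1 = 10.6726 mol; 73.1 has 3 s.f., so the result keeps min(2, 3) = 2 s.f.
Rounded to 2 significant figures: 11 mol.

11 mol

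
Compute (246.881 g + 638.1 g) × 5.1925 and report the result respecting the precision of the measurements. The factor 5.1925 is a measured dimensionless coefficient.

246.881 g + 638.1 g = 884.981 g; the sum is limited to 1 decimal place (4 s.f.).
Carrying full precision, 884.981 × 5.1925 = 4595.2638425 g; 5.1925 has 5 s.f., so the result keeps min(4, 5) = 4 s.f.
Rounded to 4 significant figures: 4595 g.

4595 g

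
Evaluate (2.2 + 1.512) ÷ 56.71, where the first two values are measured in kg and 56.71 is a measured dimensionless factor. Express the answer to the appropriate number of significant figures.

0.065 kg

2.2 kg + 1.512 kg = 3.712 kg; the sum is limited to 1 decimal place (2 s.f.).
Carrying full precision, 3.712 ÷ 56.71 = 0.0654558278963… kg; 56.71 has 4 s.f., so the result keeps min(2, 4) = 2 s.f.
Rounded to 2 significant figures: 0.065 kg.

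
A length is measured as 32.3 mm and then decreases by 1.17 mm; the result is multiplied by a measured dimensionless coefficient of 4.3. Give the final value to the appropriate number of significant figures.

1.3 × 10² mm

32.3 mm − 1.17 mm = 31.13 mm; the difference is limited to 1 decimal place (3 s.f.).
Carrying full precision, 31.13 × 4.3 = 133.859 mm; 4.3 has 2 s.f., so the result keeps min(3, 2) = 2 s.f.
Rounded to 2 significant figures: 1.3 × 10² mm.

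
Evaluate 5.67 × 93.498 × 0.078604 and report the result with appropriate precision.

41.7

5.67 × 93.498 × 0.078604 = 41.6706262106…
Multiplication/division keeps the fewest significant figures: 5.67 → 3 s.f., 93.498 → 5 s.f., 0.078604 → 5 s.f.; limit is 3.
Rounded to 3 significant figures: 41.7.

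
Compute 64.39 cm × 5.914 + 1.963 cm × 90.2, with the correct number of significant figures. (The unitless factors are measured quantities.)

558 cm

64.39 × 5.914 = 380.80246 → 380.8 cm (4 s.f., last digit at the 10^-1 place).
1.963 × 90.2 = 177.0626 → 177 cm (3 s.f., last digit at the 10^0 place).
Sum: 557.86506 cm; keep the coarser place, 10^0.
Result: 558 cm.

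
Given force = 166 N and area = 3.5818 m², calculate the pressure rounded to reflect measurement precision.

46.3 Pa

pressure = 166 N ÷ 3.5818 m² = 46.3454129209… Pa.
166 has 3 significant figures; 3.5818 has 5.
Division/multiplication keeps the fewest: 3 significant figures.
Rounded: 46.3 Pa.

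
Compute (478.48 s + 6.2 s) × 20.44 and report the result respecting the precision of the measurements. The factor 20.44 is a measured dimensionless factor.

9907 s

478.48 s + 6.2 s = 484.68 s; the sum is limited to 1 decimal place (4 s.f.).
Carrying full precision, 484.68 × 20.44 = 9906.8592 s; 20.44 has 4 s.f., so the result keeps min(4, 4) = 4 s.f.
Rounded to 4 significant figures: 9907 s.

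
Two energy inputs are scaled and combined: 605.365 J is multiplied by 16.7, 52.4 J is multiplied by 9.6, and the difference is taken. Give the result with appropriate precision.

9.6 × 10³ J

605.365 × 16.7 = 10109.5955 → 1.01 × 10⁴ J (3 s.f., last digit at the 10^2 place).
52.4 × 9.6 = 503.04 → 5.0 × 10² J (2 s.f., last digit at the 10^1 place).
Difference: 9606.5555 J; keep the coarser place, 10^2.
Result: 9.6 × 10³ J.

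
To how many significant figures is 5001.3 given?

5001.3: zeros between nonzero digits are significant.

5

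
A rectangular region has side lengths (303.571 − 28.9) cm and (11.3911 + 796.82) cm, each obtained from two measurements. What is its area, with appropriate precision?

303.571 − 28.9 = 274.671, limited to 1 d.p. → 4 s.f.; 11.3911 + 796.82 = 808.2111, limited to 2 d.p. → 5 s.f.
Carrying full precision, 274.671 × 808.2111 = 221992.151048…; keep min(4, 5) = 4 s.f.
Rounded to 4 significant figures: 2.220 × 10^5 cm².

2.220 × 10^5 cm²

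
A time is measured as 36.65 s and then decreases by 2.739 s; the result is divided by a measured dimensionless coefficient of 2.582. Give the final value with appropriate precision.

13.13 s

36.65 s − 2.739 s = 33.911 s; the difference is limited to 2 decimal places (4 s.f.).
Carrying full precision, 33.911 ÷ 2.582 = 13.1336173509… s; 2.582 has 4 s.f., so the result keeps min(4, 4) = 4 s.f.
Rounded to 4 significant figures: 13.13 s.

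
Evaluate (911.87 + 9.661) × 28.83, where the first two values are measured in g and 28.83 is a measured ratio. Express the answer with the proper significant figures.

2.657 × 10⁴ g

911.87 g + 9.661 g = 921.531 g; the sum is limited to 2 decimal places (5 s.f.).
Carrying full precision, 921.531 × 28.83 = 26567.73873 g; 28.83 has 4 s.f., so the result keeps min(5, 4) = 4 s.f.
Rounded to 4 significant figures: 2.657 × 10⁴ g.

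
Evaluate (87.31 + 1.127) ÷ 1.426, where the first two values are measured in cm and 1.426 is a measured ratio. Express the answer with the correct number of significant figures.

87.31 cm + 1.127 cm = 88.437 cm; the sum is limited to 2 decimal places (4 s.f.).
Carrying full precision, 88.437 ÷ 1.426 = 62.0175315568… cm; 1.426 has 4 s.f., so the result keeps min(4, 4) = 4 s.f.
Rounded to 4 significant figures: 62.02 cm.

62.02 cm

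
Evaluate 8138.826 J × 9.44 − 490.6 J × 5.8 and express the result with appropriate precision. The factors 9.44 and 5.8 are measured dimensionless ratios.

8138.826 × 9.44 = 76830.51744 → 7.68 × 10⁴ J (3 s.f., last digit at the 10^2 place).
490.6 × 5.8 = 2845.48 → 2.8 × 10³ J (2 s.f., last digit at the 10^2 place).
Difference: 73985.03744 J; keep the coarser place, 10^2.
Result: 7.40 × 10⁴ J.

7.40 × 10⁴ J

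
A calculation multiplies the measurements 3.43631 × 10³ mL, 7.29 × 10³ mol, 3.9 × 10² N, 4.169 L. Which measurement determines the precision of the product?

3.43631 × 10³ mL → 6 s.f.; 7.29 × 10³ mol → 3 s.f.; 3.9 × 10² N → 2 s.f.; 4.169 L → 4 s.f.
The fewest is 2 significant figures, from 3.9 × 10² N.

3.9 × 10² N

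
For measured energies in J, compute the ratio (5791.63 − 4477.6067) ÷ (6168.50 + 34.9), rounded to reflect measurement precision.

5791.63 − 4477.6067 = 1314.0233, limited to 2 d.p. → 6 s.f.; 6168.50 + 34.9 = 6203.40, limited to 1 d.p. → 5 s.f.
Carrying full precision, 1314.0233 ÷ 6203.40 = 0.211823080891…; keep min(6, 5) = 5 s.f.
Rounded to 5 significant figures: 0.21182.

0.21182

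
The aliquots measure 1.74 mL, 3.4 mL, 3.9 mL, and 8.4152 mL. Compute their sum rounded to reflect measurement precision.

1.74 mL + 3.4 mL + 3.9 mL + 8.4152 mL = 17.4552 mL.
Addition/subtraction keeps the fewest decimal places: 1.74 → 2 decimal places, 3.4 → 1 decimal place, 3.9 → 1 decimal place, 8.4152 → 4 decimal places; limit is 1.
Rounded to 1 decimal place: 17.5 mL.

17.5 mL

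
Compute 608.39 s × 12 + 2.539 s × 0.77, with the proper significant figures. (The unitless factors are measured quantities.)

608.39 × 12 = 7300.68 → 7.3 × 10^3 s (2 s.f., last digit at the 10^2 place).
2.539 × 0.77 = 1.95503 → 2.0 s (2 s.f., last digit at the 10^-1 place).
Sum: 7302.63503 s; keep the coarser place, 10^2.
Result: 7.3 × 10^3 s.

7.3 × 10^3 s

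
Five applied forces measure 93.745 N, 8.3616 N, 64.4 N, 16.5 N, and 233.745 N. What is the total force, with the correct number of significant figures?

93.745 N + 8.3616 N + 64.4 N + 16.5 N + 233.745 N = 416.7516 N.
Addition/subtraction keeps the fewest decimal places: 93.745 → 3 decimal places, 8.3616 → 4 decimal places, 64.4 → 1 decimal place, 16.5 → 1 decimal place, 233.745 → 3 decimal places; limit is 1.
Rounded to 1 decimal place: 416.8 N.

416.8 N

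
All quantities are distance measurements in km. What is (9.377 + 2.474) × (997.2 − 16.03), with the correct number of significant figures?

1.163 × 10^4 km²

9.377 + 2.474 = 11.851, limited to 3 d.p. → 5 s.f.; 997.2 − 16.03 = 981.17, limited to 1 d.p. → 4 s.f.
Carrying full precision, 11.851 × 981.17 = 11627.84567; keep min(5, 4) = 4 s.f.
Rounded to 4 significant figures: 1.163 × 10^4 km².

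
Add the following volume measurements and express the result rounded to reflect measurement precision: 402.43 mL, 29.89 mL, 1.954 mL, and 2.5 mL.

402.43 mL + 29.89 mL + 1.954 mL + 2.5 mL = 436.774 mL.
Addition/subtraction keeps the fewest decimal places: 402.43 → 2 decimal places, 29.89 → 2 decimal places, 1.954 → 3 decimal places, 2.5 → 1 decimal place; limit is 1.
Rounded to 1 decimal place: 436.8 mL.

436.8 mL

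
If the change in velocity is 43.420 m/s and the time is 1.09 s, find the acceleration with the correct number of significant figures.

acceleration = 43.420 m/s ÷ 1.09 s = 39.8348623853… m/s².
43.420 has 5 significant figures; 1.09 has 3.
Division/multiplication keeps the fewest: 3 significant figures.
Rounded: 39.8 m/s².

39.8 m/s²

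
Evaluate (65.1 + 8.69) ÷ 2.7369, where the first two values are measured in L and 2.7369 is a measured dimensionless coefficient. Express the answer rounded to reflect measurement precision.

65.1 L + 8.69 L = 73.79 L; the sum is limited to 1 decimal place (3 s.f.).
Carrying full precision, 73.79 ÷ 2.7369 = 26.961160437… L; 2.7369 has 5 s.f., so the result keeps min(3, 5) = 3 s.f.
Rounded to 3 significant figures: 27.0 L.

27.0 L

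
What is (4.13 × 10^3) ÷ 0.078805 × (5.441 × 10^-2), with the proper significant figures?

(4.13 × 10^3) ÷ 0.078805 × (5.441 × 10^-2) = 2851.51069095…
Multiplication/division keeps the fewest significant figures: 4.13 × 10^3 → 3 s.f., 0.078805 → 5 s.f., 5.441 × 10^-2 → 4 s.f.; limit is 3.
Rounded to 3 significant figures: 2.85 × 10^3.

2.85 × 10^3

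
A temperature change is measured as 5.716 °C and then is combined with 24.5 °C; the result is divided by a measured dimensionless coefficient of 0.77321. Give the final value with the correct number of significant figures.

39.1 °C

5.716 °C + 24.5 °C = 30.216 °C; the sum is limited to 1 decimal place (3 s.f.).
Carrying full precision, 30.216 ÷ 0.77321 = 39.0786461634… °C; 0.77321 has 5 s.f., so the result keeps min(3, 5) = 3 s.f.
Rounded to 3 significant figures: 39.1 °C.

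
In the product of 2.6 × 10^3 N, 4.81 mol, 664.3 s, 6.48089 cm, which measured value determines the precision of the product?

2.6 × 10^3 N → 2 s.f.; 4.81 mol → 3 s.f.; 664.3 s → 4 s.f.; 6.48089 cm → 6 s.f.
The fewest is 2 significant figures, from 2.6 × 10^3 N.

2.6 × 10^3 N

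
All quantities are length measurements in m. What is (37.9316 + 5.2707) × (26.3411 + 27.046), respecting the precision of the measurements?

2306.4 m²

37.9316 + 5.2707 = 43.2023, limited to 4 d.p. → 6 s.f.; 26.3411 + 27.046 = 53.3871, limited to 3 d.p. → 5 s.f.
Carrying full precision, 43.2023 × 53.3871 = 2306.44551033; keep min(6, 5) = 5 s.f.
Rounded to 5 significant figures: 2306.4 m².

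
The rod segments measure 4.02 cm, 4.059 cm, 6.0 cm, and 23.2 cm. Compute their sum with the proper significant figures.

37.3 cm

4.02 cm + 4.059 cm + 6.0 cm + 23.2 cm = 37.279 cm.
Addition/subtraction keeps the fewest decimal places: 4.02 → 2 decimal places, 4.059 → 3 decimal places, 6.0 → 1 decimal place, 23.2 → 1 decimal place; limit is 1.
Rounded to 1 decimal place: 37.3 cm.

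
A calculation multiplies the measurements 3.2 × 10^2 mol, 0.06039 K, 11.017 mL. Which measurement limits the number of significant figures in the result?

3.2 × 10^2 mol

3.2 × 10^2 mol → 2 s.f.; 0.06039 K → 4 s.f.; 11.017 mL → 5 s.f.
The fewest is 2 significant figures, from 3.2 × 10^2 mol.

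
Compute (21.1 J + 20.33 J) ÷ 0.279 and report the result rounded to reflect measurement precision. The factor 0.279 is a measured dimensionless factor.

148 J

21.1 J + 20.33 J = 41.43 J; the sum is limited to 1 decimal place (3 s.f.).
Carrying full precision, 41.43 ÷ 0.279 = 148.494623656… J; 0.279 has 3 s.f., so the result keeps min(3, 3) = 3 s.f.
Rounded to 3 significant figures: 148 J.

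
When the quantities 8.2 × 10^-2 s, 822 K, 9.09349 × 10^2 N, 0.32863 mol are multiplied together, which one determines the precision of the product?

8.2 × 10^-2 s → 2 s.f.; 822 K → 3 s.f.; 9.09349 × 10^2 N → 6 s.f.; 0.32863 mol → 5 s.f.
The fewest is 2 significant figures, from 8.2 × 10^-2 s.

8.2 × 10^-2 s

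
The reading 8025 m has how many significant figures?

8025: zeros between nonzero digits are significant.

4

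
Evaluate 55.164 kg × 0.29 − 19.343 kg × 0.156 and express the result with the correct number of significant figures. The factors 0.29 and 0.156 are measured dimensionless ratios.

55.164 × 0.29 = 15.99756 → 16 kg (2 s.f., last digit at the 10^0 place).
19.343 × 0.156 = 3.017508 → 3.02 kg (3 s.f., last digit at the 10^-2 place).
Difference: 12.980052 kg; keep the coarser place, 10^0.
Result: 13 kg.

13 kg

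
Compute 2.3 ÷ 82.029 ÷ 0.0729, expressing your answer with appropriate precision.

0.38

2.3 ÷ 82.029 ÷ 0.0729 = 0.384620909521…
Multiplication/division keeps the fewest significant figures: 2.3 → 2 s.f., 82.029 → 5 s.f., 0.0729 → 3 s.f.; limit is 2.
Rounded to 2 significant figures: 0.38.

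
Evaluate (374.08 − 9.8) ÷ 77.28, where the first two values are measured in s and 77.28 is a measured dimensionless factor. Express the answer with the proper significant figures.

374.08 s − 9.8 s = 364.28 s; the difference is limited to 1 decimal place (4 s.f.).
Carrying full precision, 364.28 ÷ 77.28 = 4.71376811594… s; 77.28 has 4 s.f., so the result keeps min(4, 4) = 4 s.f.
Rounded to 4 significant figures: 4.714 s.

4.714 s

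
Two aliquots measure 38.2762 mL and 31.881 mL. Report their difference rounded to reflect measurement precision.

6.395 mL

38.2762 mL − 31.881 mL = 6.3952 mL.
Addition/subtraction keeps the fewest decimal places: 38.2762 → 4 decimal places, 31.881 → 3 decimal places; limit is 3.
Rounded to 3 decimal places: 6.395 mL.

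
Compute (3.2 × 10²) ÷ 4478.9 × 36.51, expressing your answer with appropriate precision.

2.6

(3.2 × 10²) ÷ 4478.9 × 36.51 = 2.60849762218…
Multiplication/division keeps the fewest significant figures: 3.2 × 10² → 2 s.f., 4478.9 → 5 s.f., 36.51 → 4 s.f.; limit is 2.
Rounded to 2 significant figures: 2.6.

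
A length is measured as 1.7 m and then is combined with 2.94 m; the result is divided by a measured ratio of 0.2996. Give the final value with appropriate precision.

1.7 m + 2.94 m = 4.64 m; the sum is limited to 1 decimal place (2 s.f.).
Carrying full precision, 4.64 ÷ 0.2996 = 15.4873164219… m; 0.2996 has 4 s.f., so the result keeps min(2, 4) = 2 s.f.
Rounded to 2 significant figures: 15 m.

15 m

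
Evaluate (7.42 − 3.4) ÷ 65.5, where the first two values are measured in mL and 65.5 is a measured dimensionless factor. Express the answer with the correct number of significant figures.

7.42 mL − 3.4 mL = 4.02 mL; the difference is limited to 1 decimal place (2 s.f.).
Carrying full precision, 4.02 ÷ 65.5 = 0.0613740458015… mL; 65.5 has 3 s.f., so the result keeps min(2, 3) = 2 s.f.
Rounded to 2 significant figures: 0.061 mL.

0.061 mL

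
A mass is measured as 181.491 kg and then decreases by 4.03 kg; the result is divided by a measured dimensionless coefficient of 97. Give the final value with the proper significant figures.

1.8 kg

181.491 kg − 4.03 kg = 177.461 kg; the difference is limited to 2 decimal places (5 s.f.).
Carrying full precision, 177.461 ÷ 97 = 1.82949484536… kg; 97 has 2 s.f., so the result keeps min(5, 2) = 2 s.f.
Rounded to 2 significant figures: 1.8 kg.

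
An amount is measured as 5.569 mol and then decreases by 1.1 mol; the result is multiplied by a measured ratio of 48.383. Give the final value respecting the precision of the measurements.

5.569 mol − 1.1 mol = 4.469 mol; the difference is limited to 1 decimal place (2 s.f.).
Carrying full precision, 4.469 × 48.383 = 216.223627 mol; 48.383 has 5 s.f., so the result keeps min(2, 5) = 2 s.f.
Rounded to 2 significant figures: 2.2 × 10² mol.

2.2 × 10² mol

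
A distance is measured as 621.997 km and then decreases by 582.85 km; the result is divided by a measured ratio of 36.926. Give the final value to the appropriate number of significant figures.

1.060 km

621.997 km − 582.85 km = 39.147 km; the difference is limited to 2 decimal places (4 s.f.).
Carrying full precision, 39.147 ÷ 36.926 = 1.06014732167… km; 36.926 has 5 s.f., so the result keeps min(4, 5) = 4 s.f.
Rounded to 4 significant figures: 1.060 km.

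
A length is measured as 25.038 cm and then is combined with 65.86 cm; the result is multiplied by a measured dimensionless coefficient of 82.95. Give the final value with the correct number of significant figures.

25.038 cm + 65.86 cm = 90.898 cm; the sum is limited to 2 decimal places (4 s.f.).
Carrying full precision, 90.898 × 82.95 = 7539.9891 cm; 82.95 has 4 s.f., so the result keeps min(4, 4) = 4 s.f.
Rounded to 4 significant figures: 7540. cm.

7540. cm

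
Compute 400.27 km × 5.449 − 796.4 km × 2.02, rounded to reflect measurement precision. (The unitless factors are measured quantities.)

5.7 × 10² km

400.27 × 5.449 = 2181.07123 → 2181 km (4 s.f., last digit at the 10^0 place).
796.4 × 2.02 = 1608.728 → 1.61 × 10³ km (3 s.f., last digit at the 10^1 place).
Difference: 572.34323 km; keep the coarser place, 10^1.
Result: 5.7 × 10² km.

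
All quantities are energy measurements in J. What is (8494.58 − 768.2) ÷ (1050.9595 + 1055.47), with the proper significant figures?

8494.58 − 768.2 = 7726.38, limited to 1 d.p. → 5 s.f.; 1050.9595 + 1055.47 = 2106.4295, limited to 2 d.p. → 6 s.f.
Carrying full precision, 7726.38 ÷ 2106.4295 = 3.66799838305…; keep min(5, 6) = 5 s.f.
Rounded to 5 significant figures: 3.6680.

3.6680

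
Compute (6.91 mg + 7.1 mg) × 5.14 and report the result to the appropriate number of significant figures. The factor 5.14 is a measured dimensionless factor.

72.0 mg

6.91 mg + 7.1 mg = 14.01 mg; the sum is limited to 1 decimal place (3 s.f.).
Carrying full precision, 14.01 × 5.14 = 72.0114 mg; 5.14 has 3 s.f., so the result keeps min(3, 3) = 3 s.f.
Rounded to 3 significant figures: 72.0 mg.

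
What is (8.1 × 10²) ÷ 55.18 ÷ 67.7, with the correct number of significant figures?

(8.1 × 10²) ÷ 55.18 ÷ 67.7 = 0.216827645578…
Multiplication/division keeps the fewest significant figures: 8.1 × 10² → 2 s.f., 55.18 → 4 s.f., 67.7 → 3 s.f.; limit is 2.
Rounded to 2 significant figures: 0.22.

0.22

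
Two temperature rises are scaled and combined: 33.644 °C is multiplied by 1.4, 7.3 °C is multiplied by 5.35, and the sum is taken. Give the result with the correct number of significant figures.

33.644 × 1.4 = 47.1016 → 47 °C (2 s.f., last digit at the 10^0 place).
7.3 × 5.35 = 39.055 → 39 °C (2 s.f., last digit at the 10^0 place).
Sum: 86.1566 °C; keep the coarser place, 10^0.
Result: 86 °C.

86 °C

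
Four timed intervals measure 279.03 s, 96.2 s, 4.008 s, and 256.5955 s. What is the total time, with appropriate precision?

279.03 s + 96.2 s + 4.008 s + 256.5955 s = 635.8335 s.
Addition/subtraction keeps the fewest decimal places: 279.03 → 2 decimal places, 96.2 → 1 decimal place, 4.008 → 3 decimal places, 256.5955 → 4 decimal places; limit is 1.
Rounded to 1 decimal place: 6.358 × 10² s.

6.358 × 10² s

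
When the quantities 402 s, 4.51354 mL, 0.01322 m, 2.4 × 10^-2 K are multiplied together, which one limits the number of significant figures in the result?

402 s → 3 s.f.; 4.51354 mL → 6 s.f.; 0.01322 m → 4 s.f.; 2.4 × 10^-2 K → 2 s.f.
The fewest is 2 significant figures, from 2.4 × 10^-2 K.

2.4 × 10^-2 K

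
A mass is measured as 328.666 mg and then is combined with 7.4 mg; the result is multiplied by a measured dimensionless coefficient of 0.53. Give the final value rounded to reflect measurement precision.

1.8 × 10^2 mg

328.666 mg + 7.4 mg = 336.066 mg; the sum is limited to 1 decimal place (4 s.f.).
Carrying full precision, 336.066 × 0.53 = 178.11498 mg; 0.53 has 2 s.f., so the result keeps min(4, 2) = 2 s.f.
Rounded to 2 significant figures: 1.8 × 10^2 mg.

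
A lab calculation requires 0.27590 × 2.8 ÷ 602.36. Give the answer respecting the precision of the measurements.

1.3 × 10⁻³

0.27590 × 2.8 ÷ 602.36 = 0.00128248887708…
Multiplication/division keeps the fewest significant figures: 0.27590 → 5 s.f., 2.8 → 2 s.f., 602.36 → 5 s.f.; limit is 2.
Rounded to 2 significant figures: 1.3 × 10⁻³.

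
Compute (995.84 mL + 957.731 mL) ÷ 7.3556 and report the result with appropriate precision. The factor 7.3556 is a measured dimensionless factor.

995.84 mL + 957.731 mL = 1953.571 mL; the sum is limited to 2 decimal places (6 s.f.).
Carrying full precision, 1953.571 ÷ 7.3556 = 265.589618794… mL; 7.3556 has 5 s.f., so the result keeps min(6, 5) = 5 s.f.
Rounded to 5 significant figures: 265.59 mL.

265.59 mL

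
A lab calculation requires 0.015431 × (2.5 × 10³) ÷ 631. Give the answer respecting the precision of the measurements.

6.1 × 10⁻²

0.015431 × (2.5 × 10³) ÷ 631 = 0.0611370839937…
Multiplication/division keeps the fewest significant figures: 0.015431 → 5 s.f., 2.5 × 10³ → 2 s.f., 631 → 3 s.f.; limit is 2.
Rounded to 2 significant figures: 6.1 × 10⁻².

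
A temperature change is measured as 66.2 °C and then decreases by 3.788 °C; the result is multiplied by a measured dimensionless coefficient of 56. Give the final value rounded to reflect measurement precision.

3.5 × 10^3 °C

66.2 °C − 3.788 °C = 62.412 °C; the difference is limited to 1 decimal place (3 s.f.).
Carrying full precision, 62.412 × 56 = 3495.072 °C; 56 has 2 s.f., so the result keeps min(3, 2) = 2 s.f.
Rounded to 2 significant figures: 3.5 × 10^3 °C.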